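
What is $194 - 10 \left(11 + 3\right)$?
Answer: $54$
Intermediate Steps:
$194 - 10 \left(11 + 3\right) = 194 - 140 = 54$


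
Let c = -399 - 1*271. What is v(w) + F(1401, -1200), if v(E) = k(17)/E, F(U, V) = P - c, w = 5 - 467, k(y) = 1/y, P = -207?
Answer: 3636401/7854 ≈ 463.00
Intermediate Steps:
c = -670 (c = -399 - 271 = -670)
w = -462
F(U, V) = 463 (F(U, V) = -207 - 1*(-670) = -207 + 670 = 463)
v(E) = 1/(17*E)
v(w) + F(1401, -1200) = (1/17)/(-462) + 463 = (1/17)*(-1/462) + 463 = -1/7854 + 463 = 3636401/7854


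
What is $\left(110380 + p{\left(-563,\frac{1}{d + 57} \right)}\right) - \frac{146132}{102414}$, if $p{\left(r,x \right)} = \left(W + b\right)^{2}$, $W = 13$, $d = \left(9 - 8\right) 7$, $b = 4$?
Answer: $\frac{5666954417}{51207} \approx 1.1067 \cdot 10^{5}$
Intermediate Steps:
$d = 7$ ($d = 1 \cdot 7 = 7$)
$p{\left(r,x \right)} = 289$ ($p{\left(r,x \right)} = \left(13 + 4\right)^{2} = 17^{2} = 289$)
$\left(110380 + p{\left(-563,\frac{1}{d + 57} \right)}\right) - \frac{146132}{102414} = \left(110380 + 289\right) - \frac{146132}{102414} = 110669 - \frac{73066}{51207} = \frac{5666954417}{51207}$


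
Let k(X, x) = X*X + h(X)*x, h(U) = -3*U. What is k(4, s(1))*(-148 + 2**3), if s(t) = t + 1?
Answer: 1120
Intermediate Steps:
s(t) = 1 + t
k(X, x) = X**2 - 3*X*x (k(X, x) = X*X + (-3*X)*x = X**2 - 3*X*x)
k(4, s(1))*(-148 + 2**3) = (4*(4 - 3*(1 + 1)))*(-148 + 2**3) = (4*(4 - 3*2))*(-148 + 8) = (4*(4 - 6))*(-140) = (4*(-2))*(-140) = -8*(-140) = 1120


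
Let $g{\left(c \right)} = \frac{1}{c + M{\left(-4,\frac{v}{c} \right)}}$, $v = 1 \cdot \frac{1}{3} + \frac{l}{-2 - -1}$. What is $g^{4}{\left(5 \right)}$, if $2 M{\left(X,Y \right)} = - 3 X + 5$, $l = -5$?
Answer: $\frac{16}{531441} \approx 3.0107 \cdot 10^{-5}$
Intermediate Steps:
$v = \frac{16}{3}$ ($v = 1 \cdot \frac{1}{3} - \frac{5}{-2 - -1} = 1 \cdot \frac{1}{3} - \frac{5}{-2 + 1} = \frac{1}{3} - \frac{5}{-1} = \frac{1}{3} - -5 = \frac{1}{3} + 5 = \frac{16}{3} \approx 5.3333$)
$M{\left(X,Y \right)} = \frac{5}{2} - \frac{3 X}{2}$ ($M{\left(X,Y \right)} = \frac{- 3 X + 5}{2} = \frac{5 - 3 X}{2} = \frac{5}{2} - \frac{3 X}{2}$)
$g{\left(c \right)} = \frac{1}{\frac{17}{2} + c}$ ($g{\left(c \right)} = \frac{1}{c + \left(\frac{5}{2} - -6\right)} = \frac{1}{c + \left(\frac{5}{2} + 6\right)} = \frac{1}{c + \frac{17}{2}} = \frac{1}{\frac{17}{2} + c}$)
$g^{4}{\left(5 \right)} = \left(\frac{2}{17 + 2 \cdot 5}\right)^{4} = \left(\frac{2}{17 + 10}\right)^{4} = \left(\frac{2}{27}\right)^{4} = \frac{16}{531441}$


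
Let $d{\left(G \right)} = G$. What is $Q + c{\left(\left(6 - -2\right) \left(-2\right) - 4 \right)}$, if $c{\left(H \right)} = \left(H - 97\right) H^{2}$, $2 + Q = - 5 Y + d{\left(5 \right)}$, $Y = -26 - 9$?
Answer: $-46622$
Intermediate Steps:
$Y = -35$ ($Y = -26 - 9 = -35$)
$Q = 178$ ($Q = -2 + \left(\left(-5\right) \left(-35\right) + 5\right) = -2 + \left(175 + 5\right) = -2 + 180 = 178$)
$c{\left(H \right)} = H^{2} \left(-97 + H\right)$ ($c{\left(H \right)} = \left(-97 + H\right) H^{2} = H^{2} \left(-97 + H\right)$)
$Q + c{\left(\left(6 - -2\right) \left(-2\right) - 4 \right)} = 178 + \left(\left(6 - -2\right) \left(-2\right) - 4\right)^{2} \left(-97 + \left(\left(6 - -2\right) \left(-2\right) - 4\right)\right) = 178 + \left(\left(6 + 2\right) \left(-2\right) - 4\right)^{2} \left(-97 + \left(\left(6 + 2\right) \left(-2\right) - 4\right)\right) = 178 + \left(8 \left(-2\right) - 4\right)^{2} \left(-97 + \left(8 \left(-2\right) - 4\right)\right) = 178 + \left(-16 - 4\right)^{2} \left(-97 - 20\right) = 178 + \left(-20\right)^{2} \left(-97 - 20\right) = 178 + 400 \left(-117\right) = 178 - 46800 = -46622$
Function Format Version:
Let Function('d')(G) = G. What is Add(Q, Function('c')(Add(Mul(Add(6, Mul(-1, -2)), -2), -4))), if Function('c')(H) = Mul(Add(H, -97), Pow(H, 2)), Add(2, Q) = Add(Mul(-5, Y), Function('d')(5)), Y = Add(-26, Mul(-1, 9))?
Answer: -46622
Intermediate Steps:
Y = -35 (Y = Add(-26, -9) = -35)
Q = 178 (Q = Add(-2, Add(Mul(-5, -35), 5)) = Add(-2, Add(175, 5)) = Add(-2, 180) = 178)
Function('c')(H) = Mul(Pow(H, 2), Add(-97, H)) (Function('c')(H) = Mul(Add(-97, H), Pow(H, 2)) = Mul(Pow(H, 2), Add(-97, H)))
Add(Q, Function('c')(Add(Mul(Add(6, Mul(-1, -2)), -2), -4))) = Add(178, Mul(Pow(Add(Mul(Add(6, Mul(-1, -2)), -2), -4), 2), Add(-97, Add(Mul(Add(6, Mul(-1, -2)), -2), -4)))) = Add(178, Mul(Pow(Add(Mul(Add(6, 2), -2), -4), 2), Add(-97, Add(Mul(Add(6, 2), -2), -4)))) = Add(178, Mul(Pow(Add(Mul(8, -2), -4), 2), Add(-97, Add(Mul(8, -2), -4)))) = Add(178, Mul(Pow(Add(-16, -4), 2), Add(-97, Add(-16, -4)))) = Add(178, Mul(Pow(-20, 2), Add(-97, -20))) = Add(178, Mul(400, -117)) = Add(178, -46800) = -46622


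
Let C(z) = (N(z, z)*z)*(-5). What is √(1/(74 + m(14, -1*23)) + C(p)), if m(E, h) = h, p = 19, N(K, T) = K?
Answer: I*√4694754/51 ≈ 42.485*I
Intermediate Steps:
C(z) = -5*z² (C(z) = (z*z)*(-5) = z²*(-5) = -5*z²)
√(1/(74 + m(14, -1*23)) + C(p)) = √(1/(74 - 1*23) - 5*19²) = √(1/(74 - 23) - 5*361) = √(1/51 - 1805) = √(-92054/51) = I*√4694754/51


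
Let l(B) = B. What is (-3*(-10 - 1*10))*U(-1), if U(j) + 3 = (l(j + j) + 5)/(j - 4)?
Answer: -216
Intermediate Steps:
U(j) = -3 + (5 + 2*j)/(-4 + j) (U(j) = -3 + ((j + j) + 5)/(j - 4) = -3 + (2*j + 5)/(-4 + j) = -3 + (5 + 2*j)/(-4 + j))
(-3*(-10 - 1*10))*U(-1) = (-3*(-10 - 1*10))*((17 - 1*(-1))/(-4 - 1)) = (-3*(-10 - 10))*((17 + 1)/(-5)) = (-3*(-20))*(-⅕*18) = 60*(-18/5) = -216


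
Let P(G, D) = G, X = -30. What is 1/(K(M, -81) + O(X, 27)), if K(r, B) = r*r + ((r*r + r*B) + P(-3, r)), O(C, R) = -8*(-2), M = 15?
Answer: -1/752 ≈ -0.0013298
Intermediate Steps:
O(C, R) = 16
K(r, B) = -3 + 2*r² + B*r (K(r, B) = r*r + ((r*r + r*B) - 3) = r² + ((r² + B*r) - 3) = r² + (-3 + r² + B*r) = -3 + 2*r² + B*r)
1/(K(M, -81) + O(X, 27)) = 1/((-3 + 2*15² - 81*15) + 16) = 1/((-3 + 2*225 - 1215) + 16) = 1/((-3 + 450 - 1215) + 16) = 1/(-768 + 16) = 1/(-752) = -1/752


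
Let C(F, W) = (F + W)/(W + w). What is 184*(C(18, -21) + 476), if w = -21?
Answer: 613180/7 ≈ 87597.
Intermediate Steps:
C(F, W) = (F + W)/(-21 + W) (C(F, W) = (F + W)/(W - 21) = (F + W)/(-21 + W))
184*(C(18, -21) + 476) = 184*((18 - 21)/(-21 - 21) + 476) = 184*(-3/(-42) + 476) = 184*(-1/42*(-3) + 476) = 184*(1/14 + 476) = 184*(6665/14) = 613180/7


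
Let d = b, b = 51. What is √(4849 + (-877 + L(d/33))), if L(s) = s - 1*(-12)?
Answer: √482251/11 ≈ 63.131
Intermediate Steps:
d = 51
L(s) = 12 + s (L(s) = s + 12 = 12 + s)
√(4849 + (-877 + L(d/33))) = √(4849 + (-877 + (12 + 51/33))) = √(4849 + (-877 + (12 + 51*(1/33)))) = √(4849 + (-877 + (12 + 17/11))) = √(4849 + (-877 + 149/11)) = √(4849 - 9498/11) = √(43841/11) = √482251/11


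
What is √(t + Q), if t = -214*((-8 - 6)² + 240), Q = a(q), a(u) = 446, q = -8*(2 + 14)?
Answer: I*√92858 ≈ 304.73*I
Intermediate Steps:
q = -128 (q = -8*16 = -128)
Q = 446
t = -93304 (t = -214*((-14)² + 240) = -214*(196 + 240) = -214*436 = -93304)
√(t + Q) = √(-93304 + 446) = √(-92858) = I*√92858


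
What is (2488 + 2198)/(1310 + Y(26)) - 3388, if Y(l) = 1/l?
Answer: -115276832/34061 ≈ -3384.4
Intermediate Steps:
(2488 + 2198)/(1310 + Y(26)) - 3388 = (2488 + 2198)/(1310 + 1/26) - 3388 = 4686/(1310 + 1/26) - 3388 = 4686/(34061/26) - 3388 = 4686*(26/34061) - 3388 = 121836/34061 - 3388 = -115276832/34061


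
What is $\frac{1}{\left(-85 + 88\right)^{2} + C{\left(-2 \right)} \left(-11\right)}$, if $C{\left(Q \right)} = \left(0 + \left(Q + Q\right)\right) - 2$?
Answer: $\frac{1}{75} \approx 0.013333$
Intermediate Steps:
$C{\left(Q \right)} = -2 + 2 Q$ ($C{\left(Q \right)} = \left(0 + 2 Q\right) - 2 = 2 Q - 2 = -2 + 2 Q$)
$\frac{1}{\left(-85 + 88\right)^{2} + C{\left(-2 \right)} \left(-11\right)} = \frac{1}{\left(-85 + 88\right)^{2} + \left(-2 + 2 \left(-2\right)\right) \left(-11\right)} = \frac{1}{3^{2} + \left(-2 - 4\right) \left(-11\right)} = \frac{1}{9 - -66} = \frac{1}{9 + 66} = \frac{1}{75}$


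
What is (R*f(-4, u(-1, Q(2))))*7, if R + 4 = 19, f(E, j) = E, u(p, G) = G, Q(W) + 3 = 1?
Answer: -420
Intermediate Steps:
Q(W) = -2 (Q(W) = -3 + 1 = -2)
R = 15 (R = -4 + 19 = 15)
(R*f(-4, u(-1, Q(2))))*7 = (15*(-4))*7 = -60*7 = -420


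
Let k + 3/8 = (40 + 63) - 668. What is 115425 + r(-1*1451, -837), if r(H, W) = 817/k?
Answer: 522060739/4523 ≈ 1.1542e+5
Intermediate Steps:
k = -4523/8 (k = -3/8 + ((40 + 63) - 668) = -3/8 + (103 - 668) = -3/8 - 565 = -4523/8 ≈ -565.38)
r(H, W) = -6536/4523 (r(H, W) = 817/(-4523/8) = 817*(-8/4523) = -6536/4523)
115425 + r(-1*1451, -837) = 115425 - 6536/4523 = 522060739/4523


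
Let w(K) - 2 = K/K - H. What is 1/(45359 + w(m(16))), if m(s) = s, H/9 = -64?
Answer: 1/45938 ≈ 2.1768e-5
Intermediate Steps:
H = -576 (H = 9*(-64) = -576)
w(K) = 579 (w(K) = 2 + (K/K - 1*(-576)) = 2 + (1 + 576) = 2 + 577 = 579)
1/(45359 + w(m(16))) = 1/(45359 + 579) = 1/45938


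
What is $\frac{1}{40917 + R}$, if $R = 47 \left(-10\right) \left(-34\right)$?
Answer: $\frac{1}{56897} \approx 1.7576 \cdot 10^{-5}$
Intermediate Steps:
$R = 15980$ ($R = \left(-470\right) \left(-34\right) = 15980$)
$\frac{1}{40917 + R} = \frac{1}{40917 + 15980} = \frac{1}{56897}$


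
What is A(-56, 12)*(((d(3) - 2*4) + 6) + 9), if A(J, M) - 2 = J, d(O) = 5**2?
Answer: -1728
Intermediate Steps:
d(O) = 25
A(J, M) = 2 + J
A(-56, 12)*(((d(3) - 2*4) + 6) + 9) = (2 - 56)*(((25 - 2*4) + 6) + 9) = -54*(((25 - 8) + 6) + 9) = -54*((17 + 6) + 9) = -54*(23 + 9) = -54*32 = -1728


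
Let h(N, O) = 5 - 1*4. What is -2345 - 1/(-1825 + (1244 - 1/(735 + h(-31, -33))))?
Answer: -1002761129/427617 ≈ -2345.0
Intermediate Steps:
h(N, O) = 1 (h(N, O) = 5 - 4 = 1)
-2345 - 1/(-1825 + (1244 - 1/(735 + h(-31, -33)))) = -2345 - 1/(-1825 + (1244 - 1/(735 + 1))) = -2345 - 1/(-1825 + (1244 - 1/736)) = -2345 - 1/(-1825 + 915583/736) = -2345 - 1/(-427617/736) = -2345 - 1*(-736/427617) = -2345 + 736/427617 = -1002761129/427617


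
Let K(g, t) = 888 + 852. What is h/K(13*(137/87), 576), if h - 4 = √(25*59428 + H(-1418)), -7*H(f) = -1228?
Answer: 1/435 + √18201974/6090 ≈ 0.70285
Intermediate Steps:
H(f) = 1228/7 (H(f) = -⅐*(-1228) = 1228/7)
K(g, t) = 1740
h = 4 + 2*√18201974/7 (h = 4 + √(25*59428 + 1228/7) = 4 + √(1485700 + 1228/7) = 4 + √(10401128/7) = 4 + 2*√18201974/7 ≈ 1223.0)
h/K(13*(137/87), 576) = (4 + 2*√18201974/7)/1740 = (4 + 2*√18201974/7)*(1/1740) = 1/435 + √18201974/6090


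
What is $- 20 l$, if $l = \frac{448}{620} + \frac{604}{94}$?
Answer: $- \frac{208296}{1457} \approx -142.96$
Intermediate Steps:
$l = \frac{52074}{7285}$ ($l = 448 \cdot \frac{1}{620} + 604 \cdot \frac{1}{94} = \frac{112}{155} + \frac{302}{47} = \frac{52074}{7285} \approx 7.1481$)
$- 20 l = \left(-20\right) \frac{52074}{7285} = - \frac{208296}{1457}$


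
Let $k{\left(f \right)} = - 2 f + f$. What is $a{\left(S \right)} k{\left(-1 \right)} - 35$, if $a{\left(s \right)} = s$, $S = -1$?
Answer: $-36$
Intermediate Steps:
$k{\left(f \right)} = - f$
$a{\left(S \right)} k{\left(-1 \right)} - 35 = - \left(-1\right) \left(-1\right) - 35 = \left(-1\right) 1 - 35 = -1 - 35 = -36$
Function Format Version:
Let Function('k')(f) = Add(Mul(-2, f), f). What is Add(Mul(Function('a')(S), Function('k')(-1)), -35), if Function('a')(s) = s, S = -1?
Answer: -36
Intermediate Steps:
Function('k')(f) = Mul(-1, f)
Add(Mul(Function('a')(S), Function('k')(-1)), -35) = Add(Mul(-1, Mul(-1, -1)), -35) = Add(Mul(-1, 1), -35) = Add(-1, -35) = -36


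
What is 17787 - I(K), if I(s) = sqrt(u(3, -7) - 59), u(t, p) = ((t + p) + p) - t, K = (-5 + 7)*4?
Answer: 17787 - I*sqrt(73) ≈ 17787.0 - 8.544*I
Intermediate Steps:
K = 8 (K = 2*4 = 8)
u(t, p) = 2*p (u(t, p) = ((p + t) + p) - t = (t + 2*p) - t = 2*p)
I(s) = I*sqrt(73) (I(s) = sqrt(2*(-7) - 59) = sqrt(-14 - 59) = sqrt(-73) = I*sqrt(73))
17787 - I(K) = 17787 - I*sqrt(73)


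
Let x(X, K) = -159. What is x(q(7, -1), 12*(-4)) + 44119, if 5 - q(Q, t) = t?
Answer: 43960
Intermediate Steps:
q(Q, t) = 5 - t
x(q(7, -1), 12*(-4)) + 44119 = -159 + 44119 = 43960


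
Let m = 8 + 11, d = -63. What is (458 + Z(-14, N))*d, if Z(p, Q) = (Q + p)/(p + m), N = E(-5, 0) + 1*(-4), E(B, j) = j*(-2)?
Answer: -143136/5 ≈ -28627.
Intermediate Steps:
E(B, j) = -2*j
m = 19
N = -4 (N = -2*0 + 1*(-4) = 0 - 4 = -4)
Z(p, Q) = (Q + p)/(19 + p) (Z(p, Q) = (Q + p)/(p + 19) = (Q + p)/(19 + p))
(458 + Z(-14, N))*d = (458 + (-4 - 14)/(19 - 14))*(-63) = (458 - 18/5)*(-63) = (2272/5)*(-63) = -143136/5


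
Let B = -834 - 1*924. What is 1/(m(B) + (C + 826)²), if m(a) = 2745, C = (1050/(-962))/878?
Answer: 178352493124/122174836916169829 ≈ 1.4598e-6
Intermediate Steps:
C = -525/422318 (C = (1050*(-1/962))*(1/878) = -525/481*1/878 = -525/422318 ≈ -0.0012431)
B = -1758 (B = -834 - 924 = -1758)
1/(m(B) + (C + 826)²) = 1/(2745 + (-525/422318 + 826)²) = 1/(2745 + (348834143/422318)²) = 1/(2745 + 121685259322544449/178352493124) = 1/(122174836916169829/178352493124) = 178352493124/122174836916169829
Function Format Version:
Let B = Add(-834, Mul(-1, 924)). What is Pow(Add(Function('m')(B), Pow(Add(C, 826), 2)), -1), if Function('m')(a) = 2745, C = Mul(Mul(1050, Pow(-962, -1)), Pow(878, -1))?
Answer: Rational(178352493124, 122174836916169829) ≈ 1.4598e-6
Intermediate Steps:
C = Rational(-525, 422318) (C = Mul(Mul(1050, Rational(-1, 962)), Rational(1, 878)) = Mul(Rational(-525, 481), Rational(1, 878)) = Rational(-525, 422318) ≈ -0.0012431)
B = -1758 (B = Add(-834, -924) = -1758)
Pow(Add(Function('m')(B), Pow(Add(C, 826), 2)), -1) = Pow(Add(2745, Pow(Add(Rational(-525, 422318), 826), 2)), -1) = Pow(Add(2745, Pow(Rational(348834143, 422318), 2)), -1) = Pow(Add(2745, Rational(121685259322544449, 178352493124)), -1) = Pow(Rational(122174836916169829, 178352493124), -1) = Rational(178352493124, 122174836916169829)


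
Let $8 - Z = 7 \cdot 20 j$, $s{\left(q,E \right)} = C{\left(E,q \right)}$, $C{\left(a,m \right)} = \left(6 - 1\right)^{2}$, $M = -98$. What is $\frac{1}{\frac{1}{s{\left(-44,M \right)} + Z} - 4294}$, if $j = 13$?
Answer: $- \frac{1787}{7673379} \approx -0.00023288$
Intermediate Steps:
$C{\left(a,m \right)} = 25$ ($C{\left(a,m \right)} = 5^{2} = 25$)
$s{\left(q,E \right)} = 25$
$Z = -1812$ ($Z = 8 - 7 \cdot 20 \cdot 13 = 8 - 140 \cdot 13 = 8 - 1820 = -1812$)
$\frac{1}{\frac{1}{s{\left(-44,M \right)} + Z} - 4294} = \frac{1}{\frac{1}{25 - 1812} - 4294} = \frac{1}{\frac{1}{-1787} - 4294} = \frac{1}{- \frac{1}{1787} - 4294} = \frac{1}{- \frac{7673379}{1787}} = - \frac{1787}{7673379}$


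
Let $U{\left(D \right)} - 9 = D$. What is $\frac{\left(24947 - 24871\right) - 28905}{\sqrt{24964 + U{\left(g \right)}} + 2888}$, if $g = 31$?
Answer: $- \frac{1095502}{109415} + \frac{28829 \sqrt{6251}}{4157770} \approx -9.4642$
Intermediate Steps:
$U{\left(D \right)} = 9 + D$
$\frac{\left(24947 - 24871\right) - 28905}{\sqrt{24964 + U{\left(g \right)}} + 2888} = \frac{\left(24947 - 24871\right) - 28905}{\sqrt{24964 + \left(9 + 31\right)} + 2888} = \frac{76 - 28905}{\sqrt{24964 + 40} + 2888} = - \frac{28829}{\sqrt{25004} + 2888} = - \frac{28829}{2 \sqrt{6251} + 2888} = - \frac{28829}{2888 + 2 \sqrt{6251}}$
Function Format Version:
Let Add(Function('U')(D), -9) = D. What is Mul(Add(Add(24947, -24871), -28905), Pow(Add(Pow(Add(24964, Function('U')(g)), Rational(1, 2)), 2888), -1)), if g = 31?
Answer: Add(Rational(-1095502, 109415), Mul(Rational(28829, 4157770), Pow(6251, Rational(1, 2)))) ≈ -9.4642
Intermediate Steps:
Function('U')(D) = Add(9, D)
Mul(Add(Add(24947, -24871), -28905), Pow(Add(Pow(Add(24964, Function('U')(g)), Rational(1, 2)), 2888), -1)) = Mul(Add(Add(24947, -24871), -28905), Pow(Add(Pow(Add(24964, Add(9, 31)), Rational(1, 2)), 2888), -1)) = Mul(Add(76, -28905), Pow(Add(Pow(Add(24964, 40), Rational(1, 2)), 2888), -1)) = Mul(-28829, Pow(Add(Pow(25004, Rational(1, 2)), 2888), -1)) = Mul(-28829, Pow(Add(Mul(2, Pow(6251, Rational(1, 2))), 2888), -1)) = Mul(-28829, Pow(Add(2888, Mul(2, Pow(6251, Rational(1, 2)))), -1))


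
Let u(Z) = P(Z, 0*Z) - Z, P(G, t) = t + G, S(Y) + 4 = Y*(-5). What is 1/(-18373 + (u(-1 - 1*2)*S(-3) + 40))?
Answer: -1/18333 ≈ -5.4546e-5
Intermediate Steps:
S(Y) = -4 - 5*Y (S(Y) = -4 + Y*(-5) = -4 - 5*Y)
P(G, t) = G + t
u(Z) = 0 (u(Z) = (Z + 0*Z) - Z = (Z + 0) - Z = Z - Z = 0)
1/(-18373 + (u(-1 - 1*2)*S(-3) + 40)) = 1/(-18373 + (0*(-4 - 5*(-3)) + 40)) = 1/(-18373 + (0*(-4 + 15) + 40)) = 1/(-18373 + (0*11 + 40)) = 1/(-18373 + (0 + 40)) = 1/(-18373 + 40) = 1/(-18333) = -1/18333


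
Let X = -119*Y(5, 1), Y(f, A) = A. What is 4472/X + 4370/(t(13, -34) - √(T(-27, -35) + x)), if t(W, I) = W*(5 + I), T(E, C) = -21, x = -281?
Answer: 2*(-2236*√302 + 1102987*I)/(119*(√302 - 377*I)) ≈ -49.147 + 0.53319*I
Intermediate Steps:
X = -119 (X = -119*1 = -119)
4472/X + 4370/(t(13, -34) - √(T(-27, -35) + x)) = 4472/(-119) + 4370/(13*(5 - 34) - √(-21 - 281)) = 4472*(-1/119) + 4370/(13*(-29) - √(-302)) = -4472/119 + 4370/(-377 - I*√302)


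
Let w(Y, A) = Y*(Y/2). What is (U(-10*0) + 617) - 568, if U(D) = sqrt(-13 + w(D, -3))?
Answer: 49 + I*sqrt(13) ≈ 49.0 + 3.6056*I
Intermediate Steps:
w(Y, A) = Y**2/2 (w(Y, A) = Y*(Y*(1/2)) = Y*(Y/2) = Y**2/2)
U(D) = sqrt(-13 + D**2/2)
(U(-10*0) + 617) - 568 = (sqrt(-52 + 2*(-10*0)**2)/2 + 617) - 568 = (sqrt(-52 + 2*0**2)/2 + 617) - 568 = (sqrt(-52 + 2*0)/2 + 617) - 568 = (sqrt(-52 + 0)/2 + 617) - 568 = (sqrt(-52)/2 + 617) - 568 = ((2*I*sqrt(13))/2 + 617) - 568 = (I*sqrt(13) + 617) - 568 = (617 + I*sqrt(13)) - 568 = 49 + I*sqrt(13)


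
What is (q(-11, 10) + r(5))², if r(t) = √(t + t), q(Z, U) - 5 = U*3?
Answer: (35 + √10)² ≈ 1456.4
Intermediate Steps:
q(Z, U) = 5 + 3*U (q(Z, U) = 5 + U*3 = 5 + 3*U)
r(t) = √2*√t (r(t) = √(2*t) = √2*√t)
(q(-11, 10) + r(5))² = ((5 + 3*10) + √2*√5)² = ((5 + 30) + √10)² = (35 + √10)²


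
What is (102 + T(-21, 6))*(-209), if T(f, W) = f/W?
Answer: -41173/2 ≈ -20587.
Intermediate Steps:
(102 + T(-21, 6))*(-209) = (102 - 21/6)*(-209) = (102 - 21*⅙)*(-209) = (102 - 7/2)*(-209) = (197/2)*(-209) = -41173/2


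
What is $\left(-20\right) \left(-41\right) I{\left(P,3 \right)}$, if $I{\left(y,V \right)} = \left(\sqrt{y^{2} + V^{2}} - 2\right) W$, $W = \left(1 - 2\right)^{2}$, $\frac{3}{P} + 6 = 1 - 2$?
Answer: $-1640 + \frac{12300 \sqrt{2}}{7} \approx 844.98$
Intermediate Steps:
$P = - \frac{3}{7}$ ($P = \frac{3}{-6 + \left(1 - 2\right)} = \frac{3}{-6 - 1} = \frac{3}{-7} = 3 \left(- \frac{1}{7}\right) = - \frac{3}{7} \approx -0.42857$)
$W = 1$ ($W = \left(-1\right)^{2} = 1$)
$I{\left(y,V \right)} = -2 + \sqrt{V^{2} + y^{2}}$ ($I{\left(y,V \right)} = \left(\sqrt{y^{2} + V^{2}} - 2\right) 1 = \left(\sqrt{V^{2} + y^{2}} - 2\right) 1 = \left(-2 + \sqrt{V^{2} + y^{2}}\right) 1 = -2 + \sqrt{V^{2} + y^{2}}$)
$\left(-20\right) \left(-41\right) I{\left(P,3 \right)} = \left(-20\right) \left(-41\right) \left(-2 + \sqrt{3^{2} + \left(- \frac{3}{7}\right)^{2}}\right) = 820 \left(-2 + \sqrt{9 + \frac{9}{49}}\right) = 820 \left(-2 + \sqrt{\frac{450}{49}}\right) = 820 \left(-2 + \frac{15 \sqrt{2}}{7}\right) = -1640 + \frac{12300 \sqrt{2}}{7}$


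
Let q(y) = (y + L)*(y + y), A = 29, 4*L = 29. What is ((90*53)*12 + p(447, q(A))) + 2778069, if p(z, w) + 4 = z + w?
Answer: 5675709/2 ≈ 2.8379e+6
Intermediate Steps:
L = 29/4 (L = (¼)*29 = 29/4 ≈ 7.2500)
q(y) = 2*y*(29/4 + y) (q(y) = (y + 29/4)*(y + y) = (29/4 + y)*(2*y) = 2*y*(29/4 + y))
p(z, w) = -4 + w + z (p(z, w) = -4 + (z + w) = -4 + (w + z) = -4 + w + z)
((90*53)*12 + p(447, q(A))) + 2778069 = ((90*53)*12 + (-4 + (½)*29*(29 + 4*29) + 447)) + 2778069 = (4770*12 + (-4 + (½)*29*(29 + 116) + 447)) + 2778069 = (57240 + (-4 + (½)*29*145 + 447)) + 2778069 = (57240 + (-4 + 4205/2 + 447)) + 2778069 = (57240 + 5091/2) + 2778069 = 119571/2 + 2778069 = 5675709/2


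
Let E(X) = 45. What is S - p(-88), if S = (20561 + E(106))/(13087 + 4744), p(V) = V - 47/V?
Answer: 12641685/142648 ≈ 88.622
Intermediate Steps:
S = 20606/17831 (S = (20561 + 45)/(13087 + 4744) = 20606/17831 ≈ 1.1556)
S - p(-88) = 20606/17831 - (-88 - 47/(-88)) = 20606/17831 - (-88 - 47*(-1/88)) = 20606/17831 - (-88 + 47/88) = 20606/17831 - 1*(-7697/88) = 20606/17831 + 7697/88 = 12641685/142648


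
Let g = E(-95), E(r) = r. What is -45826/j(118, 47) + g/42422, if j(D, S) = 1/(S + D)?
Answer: -320765044475/42422 ≈ -7.5613e+6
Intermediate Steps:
j(D, S) = 1/(D + S)
g = -95
-45826/j(118, 47) + g/42422 = -45826/(1/(118 + 47)) - 95/42422 = -45826/(1/165) - 95*1/42422 = -45826/1/165 - 95/42422 = -45826*165 - 95/42422 = -7561290 - 95/42422 = -320765044475/42422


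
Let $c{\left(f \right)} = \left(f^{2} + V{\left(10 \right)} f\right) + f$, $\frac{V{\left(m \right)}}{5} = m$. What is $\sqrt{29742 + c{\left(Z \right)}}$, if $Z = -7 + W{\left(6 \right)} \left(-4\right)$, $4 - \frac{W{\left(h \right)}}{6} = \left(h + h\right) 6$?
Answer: $\sqrt{2753242} \approx 1659.3$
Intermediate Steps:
$V{\left(m \right)} = 5 m$
$W{\left(h \right)} = 24 - 72 h$ ($W{\left(h \right)} = 24 - 6 \left(h + h\right) 6 = 24 - 6 \cdot 2 h 6 = 24 - 6 \cdot 12 h = 24 - 72 h$)
$Z = 1625$ ($Z = -7 + \left(24 - 432\right) \left(-4\right) = -7 - -1632 = -7 + 1632 = 1625$)
$c{\left(f \right)} = f^{2} + 51 f$ ($c{\left(f \right)} = \left(f^{2} + 5 \cdot 10 f\right) + f = \left(f^{2} + 50 f\right) + f = f^{2} + 51 f$)
$\sqrt{29742 + c{\left(Z \right)}} = \sqrt{29742 + 1625 \left(51 + 1625\right)} = \sqrt{29742 + 1625 \cdot 1676} = \sqrt{29742 + 2723500} = \sqrt{2753242}$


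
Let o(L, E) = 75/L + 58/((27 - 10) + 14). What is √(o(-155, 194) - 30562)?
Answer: I*√29368749/31 ≈ 174.82*I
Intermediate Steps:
o(L, E) = 58/31 + 75/L (o(L, E) = 75/L + 58/(17 + 14) = 75/L + 58/31 = 58/31 + 75/L)
√(o(-155, 194) - 30562) = √((58/31 + 75/(-155)) - 30562) = √((58/31 + 75*(-1/155)) - 30562) = √((58/31 - 15/31) - 30562) = √(43/31 - 30562) = √(-947379/31) = I*√29368749/31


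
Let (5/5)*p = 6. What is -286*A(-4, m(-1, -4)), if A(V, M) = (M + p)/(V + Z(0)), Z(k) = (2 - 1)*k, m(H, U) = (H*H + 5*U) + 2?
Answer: -1573/2 ≈ -786.50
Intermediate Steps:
m(H, U) = 2 + H² + 5*U (m(H, U) = (H² + 5*U) + 2 = 2 + H² + 5*U)
Z(k) = k (Z(k) = 1*k = k)
p = 6
A(V, M) = (6 + M)/V (A(V, M) = (M + 6)/(V + 0) = (6 + M)/V)
-286*A(-4, m(-1, -4)) = -286*(6 + (2 + (-1)² + 5*(-4)))/(-4) = -(-143)*(6 + (2 + 1 - 20))/2 = -(-143)*(6 - 17)/2 = -(-143)*(-11)/2 = -286*11/4 = -1573/2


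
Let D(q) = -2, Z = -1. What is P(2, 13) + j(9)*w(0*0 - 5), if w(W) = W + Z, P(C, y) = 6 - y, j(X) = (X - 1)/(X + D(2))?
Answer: -97/7 ≈ -13.857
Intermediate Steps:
j(X) = (-1 + X)/(-2 + X) (j(X) = (X - 1)/(X - 2) = (-1 + X)/(-2 + X))
w(W) = -1 + W (w(W) = W - 1 = -1 + W)
P(2, 13) + j(9)*w(0*0 - 5) = (6 - 1*13) + ((-1 + 9)/(-2 + 9))*(-1 + (0*0 - 5)) = (6 - 13) + (8/7)*(-1 + (0 - 5)) = -7 + ((⅐)*8)*(-1 - 5) = -7 + (8/7)*(-6) = -7 - 48/7 = -97/7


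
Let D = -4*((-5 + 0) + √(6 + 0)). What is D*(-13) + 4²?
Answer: -244 + 52*√6 ≈ -116.63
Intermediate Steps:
D = 20 - 4*√6 (D = -4*(-5 + √6) = 20 - 4*√6 ≈ 10.202)
D*(-13) + 4² = (20 - 4*√6)*(-13) + 4² = (-260 + 52*√6) + 16 = -244 + 52*√6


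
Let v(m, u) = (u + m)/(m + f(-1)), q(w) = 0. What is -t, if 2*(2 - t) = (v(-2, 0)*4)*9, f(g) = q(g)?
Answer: 16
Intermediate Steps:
f(g) = 0
v(m, u) = (m + u)/m (v(m, u) = (u + m)/(m + 0) = (m + u)/m)
t = -16 (t = 2 - ((-2 + 0)/(-2))*4*9/2 = 2 - -1/2*(-2)*4*9/2 = 2 - 1*4*9/2 = 2 - 2*9 = 2 - 1/2*36 = 2 - 18 = -16)
-t = -1*(-16) = 16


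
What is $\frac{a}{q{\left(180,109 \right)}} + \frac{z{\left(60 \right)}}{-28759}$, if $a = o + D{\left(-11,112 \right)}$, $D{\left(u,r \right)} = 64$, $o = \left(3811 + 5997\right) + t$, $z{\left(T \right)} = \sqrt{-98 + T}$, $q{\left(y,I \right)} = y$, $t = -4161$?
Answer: $\frac{5711}{180} - \frac{i \sqrt{38}}{28759} \approx 31.728 - 0.00021435 i$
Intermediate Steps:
$o = 5647$ ($o = \left(3811 + 5997\right) - 4161 = 9808 - 4161 = 5647$)
$a = 5711$ ($a = 5647 + 64 = 5711$)
$\frac{a}{q{\left(180,109 \right)}} + \frac{z{\left(60 \right)}}{-28759} = \frac{5711}{180} + \frac{\sqrt{-98 + 60}}{-28759} = 5711 \cdot \frac{1}{180} + \sqrt{-38} \left(- \frac{1}{28759}\right) = \frac{5711}{180} + i \sqrt{38} \left(- \frac{1}{28759}\right) = \frac{5711}{180} - \frac{i \sqrt{38}}{28759}$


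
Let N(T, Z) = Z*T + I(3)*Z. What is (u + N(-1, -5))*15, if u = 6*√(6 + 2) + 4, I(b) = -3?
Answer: 360 + 180*√2 ≈ 614.56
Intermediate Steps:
N(T, Z) = -3*Z + T*Z (N(T, Z) = Z*T - 3*Z = T*Z - 3*Z = -3*Z + T*Z)
u = 4 + 12*√2 (u = 6*√8 + 4 = 6*(2*√2) + 4 = 12*√2 + 4 = 4 + 12*√2 ≈ 20.971)
(u + N(-1, -5))*15 = ((4 + 12*√2) - 5*(-3 - 1))*15 = ((4 + 12*√2) - 5*(-4))*15 = ((4 + 12*√2) + 20)*15 = (24 + 12*√2)*15 = 360 + 180*√2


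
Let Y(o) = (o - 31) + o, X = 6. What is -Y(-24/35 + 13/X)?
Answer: 2944/105 ≈ 28.038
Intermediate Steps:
Y(o) = -31 + 2*o (Y(o) = (-31 + o) + o = -31 + 2*o)
-Y(-24/35 + 13/X) = -(-31 + 2*(-24/35 + 13/6)) = -(-31 + 2*(311/210)) = -(-31 + 311/105) = -1*(-2944/105) = 2944/105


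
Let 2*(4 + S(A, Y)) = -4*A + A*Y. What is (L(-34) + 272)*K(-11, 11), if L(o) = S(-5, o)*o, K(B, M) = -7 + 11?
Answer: -11288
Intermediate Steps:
K(B, M) = 4
S(A, Y) = -4 - 2*A + A*Y/2 (S(A, Y) = -4 + (-4*A + A*Y)/2 = -4 + (-2*A + A*Y/2) = -4 - 2*A + A*Y/2)
L(o) = o*(6 - 5*o/2) (L(o) = (-4 - 2*(-5) + (½)*(-5)*o)*o = (-4 + 10 - 5*o/2)*o = (6 - 5*o/2)*o = o*(6 - 5*o/2))
(L(-34) + 272)*K(-11, 11) = ((½)*(-34)*(12 - 5*(-34)) + 272)*4 = ((½)*(-34)*(12 + 170) + 272)*4 = ((½)*(-34)*182 + 272)*4 = (-3094 + 272)*4 = -2822*4 = -11288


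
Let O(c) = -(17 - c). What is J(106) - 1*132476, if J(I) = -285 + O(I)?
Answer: -132672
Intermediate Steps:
O(c) = -17 + c
J(I) = -302 + I (J(I) = -285 + (-17 + I) = -302 + I)
J(106) - 1*132476 = (-302 + 106) - 1*132476 = -196 - 132476 = -132672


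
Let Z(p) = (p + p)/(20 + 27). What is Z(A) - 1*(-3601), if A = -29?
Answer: 169189/47 ≈ 3599.8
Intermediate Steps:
Z(p) = 2*p/47 (Z(p) = (2*p)/47 = (2*p)*(1/47) = 2*p/47)
Z(A) - 1*(-3601) = (2/47)*(-29) - 1*(-3601) = -58/47 + 3601 = 169189/47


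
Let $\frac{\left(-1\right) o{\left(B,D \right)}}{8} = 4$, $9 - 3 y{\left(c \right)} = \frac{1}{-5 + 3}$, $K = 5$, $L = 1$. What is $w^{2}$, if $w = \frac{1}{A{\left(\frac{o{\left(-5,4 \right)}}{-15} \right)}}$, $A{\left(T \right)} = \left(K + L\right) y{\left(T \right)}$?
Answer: $\frac{1}{361} \approx 0.0027701$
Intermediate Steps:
$y{\left(c \right)} = \frac{19}{6}$ ($y{\left(c \right)} = 3 - \frac{1}{3 \left(-5 + 3\right)} = 3 - \frac{1}{3 \left(-2\right)} = 3 - - \frac{1}{6} = 3 + \frac{1}{6} = \frac{19}{6}$)
$o{\left(B,D \right)} = -32$ ($o{\left(B,D \right)} = \left(-8\right) 4 = -32$)
$A{\left(T \right)} = 19$ ($A{\left(T \right)} = \left(5 + 1\right) \frac{19}{6} = 6 \cdot \frac{19}{6} = 19$)
$w = \frac{1}{19} \approx 0.052632$
$w^{2} = \left(\frac{1}{19}\right)^{2} = \frac{1}{361}$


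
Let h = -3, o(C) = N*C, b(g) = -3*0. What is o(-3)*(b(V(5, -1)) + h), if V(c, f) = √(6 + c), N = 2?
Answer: 18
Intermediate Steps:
b(g) = 0
o(C) = 2*C
o(-3)*(b(V(5, -1)) + h) = (2*(-3))*(0 - 3) = -6*(-3) = 18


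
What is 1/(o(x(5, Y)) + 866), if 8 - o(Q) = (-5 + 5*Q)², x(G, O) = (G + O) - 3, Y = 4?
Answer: 1/249 ≈ 0.0040161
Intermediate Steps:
x(G, O) = -3 + G + O
o(Q) = 8 - (-5 + 5*Q)²
1/(o(x(5, Y)) + 866) = 1/((8 - 25*(-1 + (-3 + 5 + 4))²) + 866) = 1/((8 - 25*(-1 + 6)²) + 866) = 1/((8 - 25*5²) + 866) = 1/((8 - 25*25) + 866) = 1/((8 - 625) + 866) = 1/(-617 + 866) = 1/249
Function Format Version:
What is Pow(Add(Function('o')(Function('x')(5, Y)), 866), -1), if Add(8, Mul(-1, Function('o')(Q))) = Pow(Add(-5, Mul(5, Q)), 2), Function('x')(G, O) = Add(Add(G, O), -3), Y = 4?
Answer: Rational(1, 249) ≈ 0.0040161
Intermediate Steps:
Function('x')(G, O) = Add(-3, G, O)
Function('o')(Q) = Add(8, Mul(-1, Pow(Add(-5, Mul(5, Q)), 2)))
Pow(Add(Function('o')(Function('x')(5, Y)), 866), -1) = Pow(Add(Add(8, Mul(-25, Pow(Add(-1, Add(-3, 5, 4)), 2))), 866), -1) = Pow(Add(Add(8, Mul(-25, Pow(Add(-1, 6), 2))), 866), -1) = Pow(Add(Add(8, Mul(-25, Pow(5, 2))), 866), -1) = Pow(Add(Add(8, Mul(-25, 25)), 866), -1) = Pow(Add(Add(8, -625), 866), -1) = Pow(Add(-617, 866), -1) = Pow(249, -1) = Rational(1, 249)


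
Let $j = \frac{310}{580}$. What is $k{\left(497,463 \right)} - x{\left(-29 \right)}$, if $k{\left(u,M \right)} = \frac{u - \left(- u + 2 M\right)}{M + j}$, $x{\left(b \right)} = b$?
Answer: $\frac{783609}{26885} \approx 29.147$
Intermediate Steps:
$j = \frac{31}{58}$ ($j = 310 \cdot \frac{1}{580} = \frac{31}{58} \approx 0.53448$)
$k{\left(u,M \right)} = \frac{- 2 M + 2 u}{\frac{31}{58} + M}$ ($k{\left(u,M \right)} = \frac{u - \left(- u + 2 M\right)}{M + \frac{31}{58}} = \frac{u - \left(- u + 2 M\right)}{\frac{31}{58} + M} = \frac{- 2 M + 2 u}{\frac{31}{58} + M}$)
$k{\left(497,463 \right)} - x{\left(-29 \right)} = \frac{116 \left(497 - 463\right)}{31 + 58 \cdot 463} - -29 = \frac{116 \left(497 - 463\right)}{31 + 26854} + 29 = 116 \cdot \frac{1}{26885} \cdot 34 + 29 = \frac{3944}{26885} + 29 = \frac{783609}{26885}$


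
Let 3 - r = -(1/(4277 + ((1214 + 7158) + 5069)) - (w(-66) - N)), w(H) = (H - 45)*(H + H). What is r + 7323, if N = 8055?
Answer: 12916423/17718 ≈ 729.00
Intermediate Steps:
w(H) = 2*H*(-45 + H) (w(H) = (-45 + H)*(2*H) = 2*H*(-45 + H))
r = -116832491/17718 (r = 3 - (-1)*(1/(4277 + ((1214 + 7158) + 5069)) - (2*(-66)*(-45 - 66) - 1*8055)) = 3 - (-1)*(1/(4277 + (8372 + 5069)) - (2*(-66)*(-111) - 8055)) = 3 - (-1)*(1/(4277 + 13441) - (14652 - 8055)) = 3 - (-1)*(1/17718 - 1*6597) = 3 - (-1)*(1/17718 - 6597) = 3 - (-1)*(-116885645)/17718 = 3 - 1*116885645/17718 = 3 - 116885645/17718 = -116832491/17718 ≈ -6594.0)
r + 7323 = -116832491/17718 + 7323 = 12916423/17718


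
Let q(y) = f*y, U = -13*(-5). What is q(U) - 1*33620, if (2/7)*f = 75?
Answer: -33115/2 ≈ -16558.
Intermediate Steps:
U = 65
f = 525/2 (f = (7/2)*75 = 525/2 ≈ 262.50)
q(y) = 525*y/2
q(U) - 1*33620 = (525/2)*65 - 1*33620 = 34125/2 - 33620 = -33115/2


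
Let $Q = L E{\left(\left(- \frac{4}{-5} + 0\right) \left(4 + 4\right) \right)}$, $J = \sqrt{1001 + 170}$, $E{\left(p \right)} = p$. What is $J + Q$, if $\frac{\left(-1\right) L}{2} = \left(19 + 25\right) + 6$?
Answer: $-640 + \sqrt{1171} \approx -605.78$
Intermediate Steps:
$L = -100$ ($L = - 2 \left(\left(19 + 25\right) + 6\right) = - 2 \left(44 + 6\right) = \left(-2\right) 50 = -100$)
$J = \sqrt{1171} \approx 34.22$
$Q = -640$ ($Q = - 100 \left(- \frac{4}{-5} + 0\right) \left(4 + 4\right) = - 100 \left(\left(-4\right) \left(- \frac{1}{5}\right) + 0\right) 8 = - 100 \left(\frac{4}{5} + 0\right) 8 = - 100 \cdot \frac{4}{5} \cdot 8 = \left(-100\right) \frac{32}{5} = -640$)
$J + Q = \sqrt{1171} - 640 = -640 + \sqrt{1171}$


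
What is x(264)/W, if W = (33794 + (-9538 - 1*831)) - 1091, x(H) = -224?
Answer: -112/11167 ≈ -0.010030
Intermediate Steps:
W = 22334 (W = (33794 + (-9538 - 831)) - 1091 = (33794 - 10369) - 1091 = 23425 - 1091 = 22334)
x(264)/W = -224/22334 = -224*1/22334 = -112/11167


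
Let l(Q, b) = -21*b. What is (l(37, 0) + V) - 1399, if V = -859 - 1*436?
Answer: -2694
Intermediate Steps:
V = -1295 (V = -859 - 436 = -1295)
(l(37, 0) + V) - 1399 = (-21*0 - 1295) - 1399 = (0 - 1295) - 1399 = -1295 - 1399 = -2694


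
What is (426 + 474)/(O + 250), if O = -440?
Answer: -90/19 ≈ -4.7368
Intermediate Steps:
(426 + 474)/(O + 250) = (426 + 474)/(-440 + 250) = 900/(-190) = 900*(-1/190) = -90/19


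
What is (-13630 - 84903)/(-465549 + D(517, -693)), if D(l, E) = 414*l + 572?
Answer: 98533/250939 ≈ 0.39266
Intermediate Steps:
D(l, E) = 572 + 414*l
(-13630 - 84903)/(-465549 + D(517, -693)) = (-13630 - 84903)/(-465549 + (572 + 414*517)) = -98533/(-465549 + (572 + 214038)) = -98533/(-465549 + 214610) = -98533/(-250939) = -98533*(-1/250939) = 98533/250939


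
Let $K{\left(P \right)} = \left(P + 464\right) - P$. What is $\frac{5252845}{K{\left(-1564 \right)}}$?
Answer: $\frac{5252845}{464} \approx 11321.0$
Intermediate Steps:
$K{\left(P \right)} = 464$ ($K{\left(P \right)} = \left(464 + P\right) - P = 464$)
$\frac{5252845}{K{\left(-1564 \right)}} = \frac{5252845}{464}$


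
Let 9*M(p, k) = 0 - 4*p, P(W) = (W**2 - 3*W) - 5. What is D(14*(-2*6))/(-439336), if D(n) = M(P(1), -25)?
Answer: -7/988506 ≈ -7.0814e-6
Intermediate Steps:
P(W) = -5 + W**2 - 3*W
M(p, k) = -4*p/9 (M(p, k) = (0 - 4*p)/9 = (-4*p)/9 = -4*p/9)
D(n) = 28/9 (D(n) = -4*(-5 + 1**2 - 3*1)/9 = -4*(-5 + 1 - 3)/9 = -4/9*(-7) = 28/9)
D(14*(-2*6))/(-439336) = (28/9)/(-439336) = (28/9)*(-1/439336) = -7/988506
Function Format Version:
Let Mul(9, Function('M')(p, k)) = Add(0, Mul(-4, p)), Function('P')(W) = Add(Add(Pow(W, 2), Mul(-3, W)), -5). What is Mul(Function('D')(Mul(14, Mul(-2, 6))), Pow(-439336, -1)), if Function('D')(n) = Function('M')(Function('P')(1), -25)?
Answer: Rational(-7, 988506) ≈ -7.0814e-6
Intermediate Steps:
Function('P')(W) = Add(-5, Pow(W, 2), Mul(-3, W))
Function('M')(p, k) = Mul(Rational(-4, 9), p) (Function('M')(p, k) = Mul(Rational(1, 9), Add(0, Mul(-4, p))) = Mul(Rational(1, 9), Mul(-4, p)) = Mul(Rational(-4, 9), p))
Function('D')(n) = Rational(28, 9) (Function('D')(n) = Mul(Rational(-4, 9), Add(-5, Pow(1, 2), Mul(-3, 1))) = Mul(Rational(-4, 9), Add(-5, 1, -3)) = Mul(Rational(-4, 9), -7) = Rational(28, 9))
Mul(Function('D')(Mul(14, Mul(-2, 6))), Pow(-439336, -1)) = Mul(Rational(28, 9), Pow(-439336, -1)) = Mul(Rational(28, 9), Rational(-1, 439336)) = Rational(-7, 988506)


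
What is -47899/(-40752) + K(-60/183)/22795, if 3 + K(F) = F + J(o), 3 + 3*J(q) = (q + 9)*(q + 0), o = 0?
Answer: 66592561477/56665452240 ≈ 1.1752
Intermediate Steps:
J(q) = -1 + q*(9 + q)/3 (J(q) = -1 + ((q + 9)*(q + 0))/3 = -1 + ((9 + q)*q)/3 = -1 + (q*(9 + q))/3 = -1 + q*(9 + q)/3)
K(F) = -4 + F (K(F) = -3 + (F + (-1 + 3*0 + (⅓)*0²)) = -3 + (F + (-1 + 0 + (⅓)*0)) = -3 + (F + (-1 + 0 + 0)) = -3 + (F - 1) = -3 + (-1 + F) = -4 + F)
-47899/(-40752) + K(-60/183)/22795 = -47899/(-40752) + (-4 - 60/183)/22795 = -47899*(-1/40752) + (-4 - 60*1/183)*(1/22795) = 47899/40752 + (-4 - 20/61)*(1/22795) = 47899/40752 - 264/61*1/22795 = 47899/40752 - 264/1390495 = 66592561477/56665452240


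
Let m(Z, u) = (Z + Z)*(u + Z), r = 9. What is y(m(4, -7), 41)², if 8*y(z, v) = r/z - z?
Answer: 35721/4096 ≈ 8.7209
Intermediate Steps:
m(Z, u) = 2*Z*(Z + u) (m(Z, u) = (2*Z)*(Z + u) = 2*Z*(Z + u))
y(z, v) = -z/8 + 9/(8*z) (y(z, v) = (9/z - z)/8 = (-z + 9/z)/8 = -z/8 + 9/(8*z))
y(m(4, -7), 41)² = ((9 - (2*4*(4 - 7))²)/(8*((2*4*(4 - 7)))))² = ((9 - (2*4*(-3))²)/(8*((2*4*(-3)))))² = ((⅛)*(9 - 1*(-24)²)/(-24))² = ((⅛)*(-1/24)*(9 - 1*576))² = ((⅛)*(-1/24)*(9 - 576))² = ((⅛)*(-1/24)*(-567))² = (189/64)² = 35721/4096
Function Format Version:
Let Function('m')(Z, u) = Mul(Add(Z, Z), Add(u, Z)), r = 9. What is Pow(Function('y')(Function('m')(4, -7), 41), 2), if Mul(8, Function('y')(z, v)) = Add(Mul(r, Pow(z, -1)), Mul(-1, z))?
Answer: Rational(35721, 4096) ≈ 8.7209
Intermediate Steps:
Function('m')(Z, u) = Mul(2, Z, Add(Z, u)) (Function('m')(Z, u) = Mul(Mul(2, Z), Add(Z, u)) = Mul(2, Z, Add(Z, u)))
Function('y')(z, v) = Add(Mul(Rational(-1, 8), z), Mul(Rational(9, 8), Pow(z, -1))) (Function('y')(z, v) = Mul(Rational(1, 8), Add(Mul(9, Pow(z, -1)), Mul(-1, z))) = Mul(Rational(1, 8), Add(Mul(-1, z), Mul(9, Pow(z, -1)))) = Add(Mul(Rational(-1, 8), z), Mul(Rational(9, 8), Pow(z, -1))))
Pow(Function('y')(Function('m')(4, -7), 41), 2) = Pow(Mul(Rational(1, 8), Pow(Mul(2, 4, Add(4, -7)), -1), Add(9, Mul(-1, Pow(Mul(2, 4, Add(4, -7)), 2)))), 2) = Pow(Mul(Rational(1, 8), Pow(Mul(2, 4, -3), -1), Add(9, Mul(-1, Pow(Mul(2, 4, -3), 2)))), 2) = Pow(Mul(Rational(1, 8), Pow(-24, -1), Add(9, Mul(-1, Pow(-24, 2)))), 2) = Pow(Mul(Rational(1, 8), Rational(-1, 24), Add(9, Mul(-1, 576))), 2) = Pow(Mul(Rational(1, 8), Rational(-1, 24), Add(9, -576)), 2) = Pow(Mul(Rational(1, 8), Rational(-1, 24), -567), 2) = Pow(Rational(189, 64), 2) = Rational(35721, 4096)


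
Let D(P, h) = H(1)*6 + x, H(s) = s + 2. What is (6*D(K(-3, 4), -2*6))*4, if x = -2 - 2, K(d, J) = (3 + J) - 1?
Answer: 336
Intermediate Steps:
H(s) = 2 + s
K(d, J) = 2 + J
x = -4
D(P, h) = 14 (D(P, h) = (2 + 1)*6 - 4 = 3*6 - 4 = 18 - 4 = 14)
(6*D(K(-3, 4), -2*6))*4 = (6*14)*4 = 84*4 = 336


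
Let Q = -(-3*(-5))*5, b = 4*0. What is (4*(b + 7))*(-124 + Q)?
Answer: -5572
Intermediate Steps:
b = 0
Q = -75 (Q = -15*5 = -1*75 = -75)
(4*(b + 7))*(-124 + Q) = (4*(0 + 7))*(-124 - 75) = (4*7)*(-199) = 28*(-199) = -5572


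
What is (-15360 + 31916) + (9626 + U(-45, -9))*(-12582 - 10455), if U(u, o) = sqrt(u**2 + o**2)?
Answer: -221737606 - 207333*sqrt(26) ≈ -2.2279e+8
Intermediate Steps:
U(u, o) = sqrt(o**2 + u**2)
(-15360 + 31916) + (9626 + U(-45, -9))*(-12582 - 10455) = (-15360 + 31916) + (9626 + sqrt((-9)**2 + (-45)**2))*(-12582 - 10455) = 16556 + (9626 + sqrt(81 + 2025))*(-23037) = 16556 + (9626 + sqrt(2106))*(-23037) = 16556 + (9626 + 9*sqrt(26))*(-23037) = 16556 + (-221754162 - 207333*sqrt(26)) = -221737606 - 207333*sqrt(26)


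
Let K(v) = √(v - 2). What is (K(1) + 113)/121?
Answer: 113/121 + I/121 ≈ 0.93388 + 0.0082645*I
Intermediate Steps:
K(v) = √(-2 + v)
(K(1) + 113)/121 = (√(-2 + 1) + 113)/121 = (√(-1) + 113)/121 = (I + 113)/121 = (113 + I)/121 = 113/121 + I/121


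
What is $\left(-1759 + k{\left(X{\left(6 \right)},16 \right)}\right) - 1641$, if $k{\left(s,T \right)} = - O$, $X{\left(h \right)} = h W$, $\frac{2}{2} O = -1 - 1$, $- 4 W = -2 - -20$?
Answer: $-3398$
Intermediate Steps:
$W = - \frac{9}{2}$ ($W = - \frac{-2 - -20}{4} = - \frac{-2 + 20}{4} = \left(- \frac{1}{4}\right) 18 = - \frac{9}{2} \approx -4.5$)
$O = -2$ ($O = -1 - 1 = -2$)
$X{\left(h \right)} = - \frac{9 h}{2}$ ($X{\left(h \right)} = h \left(- \frac{9}{2}\right) = - \frac{9 h}{2}$)
$k{\left(s,T \right)} = 2$ ($k{\left(s,T \right)} = \left(-1\right) \left(-2\right) = 2$)
$\left(-1759 + k{\left(X{\left(6 \right)},16 \right)}\right) - 1641 = \left(-1759 + 2\right) - 1641 = -1757 - 1641 = -3398$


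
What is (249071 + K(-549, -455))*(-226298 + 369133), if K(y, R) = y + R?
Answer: 35432649945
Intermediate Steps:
K(y, R) = R + y
(249071 + K(-549, -455))*(-226298 + 369133) = (249071 + (-455 - 549))*(-226298 + 369133) = (249071 - 1004)*142835 = 248067*142835 = 35432649945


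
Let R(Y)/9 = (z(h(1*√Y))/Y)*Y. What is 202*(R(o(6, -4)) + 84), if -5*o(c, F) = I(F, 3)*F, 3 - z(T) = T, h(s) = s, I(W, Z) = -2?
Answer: 22422 - 3636*I*√10/5 ≈ 22422.0 - 2299.6*I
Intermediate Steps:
z(T) = 3 - T
o(c, F) = 2*F/5 (o(c, F) = -(-2)*F/5 = 2*F/5)
R(Y) = 27 - 9*√Y (R(Y) = 9*(((3 - √Y)/Y)*Y) = 9*(3 - √Y) = 27 - 9*√Y)
202*(R(o(6, -4)) + 84) = 202*((27 - 9*2*I*√10/5) + 84) = 202*((27 - 18*I*√10/5) + 84) = 202*(111 - 18*I*√10/5) = 22422 - 3636*I*√10/5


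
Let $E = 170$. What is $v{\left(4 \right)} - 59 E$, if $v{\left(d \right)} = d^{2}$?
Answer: $-10014$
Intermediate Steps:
$v{\left(4 \right)} - 59 E = 4^{2} - 10030 = 16 - 10030 = -10014$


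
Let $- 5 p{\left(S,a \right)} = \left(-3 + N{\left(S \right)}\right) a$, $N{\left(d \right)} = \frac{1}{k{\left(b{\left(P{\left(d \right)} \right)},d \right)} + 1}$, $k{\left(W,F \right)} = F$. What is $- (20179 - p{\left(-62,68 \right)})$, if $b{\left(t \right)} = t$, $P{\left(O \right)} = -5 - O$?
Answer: $- \frac{6142083}{305} \approx -20138.0$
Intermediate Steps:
$N{\left(d \right)} = \frac{1}{1 + d}$ ($N{\left(d \right)} = \frac{1}{d + 1} = \frac{1}{1 + d}$)
$p{\left(S,a \right)} = - \frac{a \left(-3 + \frac{1}{1 + S}\right)}{5}$ ($p{\left(S,a \right)} = - \frac{\left(-3 + \frac{1}{1 + S}\right) a}{5} = - \frac{a \left(-3 + \frac{1}{1 + S}\right)}{5}$)
$- (20179 - p{\left(-62,68 \right)}) = - (20179 - \frac{1}{5} \cdot 68 \frac{1}{1 - 62} \left(2 + 3 \left(-62\right)\right)) = - (20179 - \frac{1}{5} \cdot 68 \frac{1}{-61} \left(2 - 186\right)) = - (20179 - \frac{1}{5} \cdot 68 \left(- \frac{1}{61}\right) \left(-184\right)) = - (20179 - \frac{12512}{305}) = \left(-1\right) \frac{6142083}{305} = - \frac{6142083}{305}$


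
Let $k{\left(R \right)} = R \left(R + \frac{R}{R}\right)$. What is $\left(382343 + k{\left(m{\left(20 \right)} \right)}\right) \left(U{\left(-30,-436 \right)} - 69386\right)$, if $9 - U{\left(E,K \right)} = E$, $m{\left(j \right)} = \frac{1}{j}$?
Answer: $- \frac{10605737464687}{400} \approx -2.6514 \cdot 10^{10}$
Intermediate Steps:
$U{\left(E,K \right)} = 9 - E$
$k{\left(R \right)} = R \left(1 + R\right)$ ($k{\left(R \right)} = R \left(R + 1\right) = R \left(1 + R\right)$)
$\left(382343 + k{\left(m{\left(20 \right)} \right)}\right) \left(U{\left(-30,-436 \right)} - 69386\right) = \left(382343 + \frac{1 + \frac{1}{20}}{20}\right) \left(\left(9 - -30\right) - 69386\right) = \left(382343 + \frac{1 + \frac{1}{20}}{20}\right) \left(\left(9 + 30\right) - 69386\right) = \left(382343 + \frac{1}{20} \cdot \frac{21}{20}\right) \left(39 - 69386\right) = \left(382343 + \frac{21}{400}\right) \left(-69347\right) = \frac{152937221}{400} \left(-69347\right) = - \frac{10605737464687}{400}$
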